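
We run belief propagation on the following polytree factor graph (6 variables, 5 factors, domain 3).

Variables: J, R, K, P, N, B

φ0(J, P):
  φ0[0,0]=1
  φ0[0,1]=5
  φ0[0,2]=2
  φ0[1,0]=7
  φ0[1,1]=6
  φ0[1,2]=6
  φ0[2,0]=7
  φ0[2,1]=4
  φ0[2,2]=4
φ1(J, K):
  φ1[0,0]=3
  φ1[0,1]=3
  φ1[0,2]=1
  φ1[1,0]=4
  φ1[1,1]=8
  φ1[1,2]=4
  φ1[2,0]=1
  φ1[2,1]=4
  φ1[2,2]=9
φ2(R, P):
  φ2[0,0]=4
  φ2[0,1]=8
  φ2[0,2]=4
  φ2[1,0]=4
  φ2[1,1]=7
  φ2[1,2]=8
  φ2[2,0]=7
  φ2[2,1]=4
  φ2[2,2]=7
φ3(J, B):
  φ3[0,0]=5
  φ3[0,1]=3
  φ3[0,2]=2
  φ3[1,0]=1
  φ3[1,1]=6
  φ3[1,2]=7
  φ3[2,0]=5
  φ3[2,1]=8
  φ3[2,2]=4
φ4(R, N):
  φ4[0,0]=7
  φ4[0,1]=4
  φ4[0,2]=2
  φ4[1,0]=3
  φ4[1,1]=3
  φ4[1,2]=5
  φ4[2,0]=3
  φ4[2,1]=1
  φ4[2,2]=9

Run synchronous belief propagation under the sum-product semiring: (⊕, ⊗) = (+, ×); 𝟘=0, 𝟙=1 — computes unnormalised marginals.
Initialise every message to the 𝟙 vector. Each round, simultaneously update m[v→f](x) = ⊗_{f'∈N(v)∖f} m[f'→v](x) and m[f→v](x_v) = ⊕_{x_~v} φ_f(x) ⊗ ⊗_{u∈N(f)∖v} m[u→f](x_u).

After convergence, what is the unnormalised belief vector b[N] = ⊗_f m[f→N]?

init: all messages = 𝟙 over 3 values
r1 m[φ0→J] = [8, 19, 15]
r1 m[φ0→P] = [15, 15, 12]
r1 m[φ1→J] = [7, 16, 14]
r1 m[φ1→K] = [8, 15, 14]
r1 m[φ2→R] = [16, 19, 18]
r1 m[φ2→P] = [15, 19, 19]
r1 m[φ3→J] = [10, 14, 17]
r1 m[φ3→B] = [11, 17, 13]
r1 m[φ4→R] = [13, 11, 13]
r1 m[φ4→N] = [13, 8, 16]
r1 m[J→φ0] = [1, 1, 1]
r1 m[J→φ1] = [1, 1, 1]
r1 m[J→φ3] = [1, 1, 1]
r1 m[R→φ2] = [1, 1, 1]
r1 m[R→φ4] = [1, 1, 1]
r1 m[K→φ1] = [1, 1, 1]
r1 m[P→φ0] = [1, 1, 1]
r1 m[P→φ2] = [1, 1, 1]
r1 m[N→φ4] = [1, 1, 1]
r1 m[B→φ3] = [1, 1, 1]
r2 m[φ0→J] = [8, 19, 15]
r2 m[φ0→P] = [15, 15, 12]
r2 m[φ1→J] = [7, 16, 14]
r2 m[φ1→K] = [8, 15, 14]
r2 m[φ2→R] = [16, 19, 18]
r2 m[φ2→P] = [15, 19, 19]
r2 m[φ3→J] = [10, 14, 17]
r2 m[φ3→B] = [11, 17, 13]
r2 m[φ4→R] = [13, 11, 13]
r2 m[φ4→N] = [13, 8, 16]
r2 m[J→φ0] = [70, 224, 238]
r2 m[J→φ1] = [80, 266, 255]
r2 m[J→φ3] = [56, 304, 210]
r2 m[R→φ2] = [13, 11, 13]
r2 m[R→φ4] = [16, 19, 18]
r2 m[K→φ1] = [1, 1, 1]
r2 m[P→φ0] = [15, 19, 19]
r2 m[P→φ2] = [15, 15, 12]
r2 m[N→φ4] = [1, 1, 1]
r2 m[B→φ3] = [1, 1, 1]
r3 m[φ0→J] = [148, 333, 257]
r3 m[φ0→P] = [3304, 2646, 2436]
r3 m[φ1→J] = [7, 16, 14]
r3 m[φ1→K] = [1559, 3388, 3439]
r3 m[φ2→R] = [228, 261, 249]
r3 m[φ2→P] = [187, 233, 231]
r3 m[φ3→J] = [10, 14, 17]
r3 m[φ3→B] = [1634, 3672, 3080]
r3 m[φ4→R] = [13, 11, 13]
r3 m[φ4→N] = [223, 139, 289]
r3 m[J→φ0] = [70, 224, 238]
r3 m[J→φ1] = [80, 266, 255]
r3 m[J→φ3] = [56, 304, 210]
r3 m[R→φ2] = [13, 11, 13]
r3 m[R→φ4] = [16, 19, 18]
r3 m[K→φ1] = [1, 1, 1]
r3 m[P→φ0] = [15, 19, 19]
r3 m[P→φ2] = [15, 15, 12]
r3 m[N→φ4] = [1, 1, 1]
r3 m[B→φ3] = [1, 1, 1]
r4 m[φ0→J] = [148, 333, 257]
r4 m[φ0→P] = [3304, 2646, 2436]
r4 m[φ1→J] = [7, 16, 14]
r4 m[φ1→K] = [1559, 3388, 3439]
r4 m[φ2→R] = [228, 261, 249]
r4 m[φ2→P] = [187, 233, 231]
r4 m[φ3→J] = [10, 14, 17]
r4 m[φ3→B] = [1634, 3672, 3080]
r4 m[φ4→R] = [13, 11, 13]
r4 m[φ4→N] = [223, 139, 289]
r4 m[J→φ0] = [70, 224, 238]
r4 m[J→φ1] = [1480, 4662, 4369]
r4 m[J→φ3] = [1036, 5328, 3598]
r4 m[R→φ2] = [13, 11, 13]
r4 m[R→φ4] = [228, 261, 249]
r4 m[K→φ1] = [1, 1, 1]
r4 m[P→φ0] = [187, 233, 231]
r4 m[P→φ2] = [3304, 2646, 2436]
r4 m[N→φ4] = [1, 1, 1]
r4 m[B→φ3] = [1, 1, 1]
r5 m[φ0→J] = [1814, 4093, 3165]
r5 m[φ0→P] = [3304, 2646, 2436]
r5 m[φ1→J] = [7, 16, 14]
r5 m[φ1→K] = [27457, 59212, 59449]
r5 m[φ2→R] = [44128, 51226, 50764]
r5 m[φ2→P] = [187, 233, 231]
r5 m[φ3→J] = [10, 14, 17]
r5 m[φ3→B] = [28498, 63860, 53760]
r5 m[φ4→R] = [13, 11, 13]
r5 m[φ4→N] = [3126, 1944, 4002]
r5 m[J→φ0] = [70, 224, 238]
r5 m[J→φ1] = [1480, 4662, 4369]
r5 m[J→φ3] = [1036, 5328, 3598]
r5 m[R→φ2] = [13, 11, 13]
r5 m[R→φ4] = [228, 261, 249]
r5 m[K→φ1] = [1, 1, 1]
r5 m[P→φ0] = [187, 233, 231]
r5 m[P→φ2] = [3304, 2646, 2436]
r5 m[N→φ4] = [1, 1, 1]
r5 m[B→φ3] = [1, 1, 1]
r6 m[φ0→J] = [1814, 4093, 3165]
r6 m[φ0→P] = [3304, 2646, 2436]
r6 m[φ1→J] = [7, 16, 14]
r6 m[φ1→K] = [27457, 59212, 59449]
r6 m[φ2→R] = [44128, 51226, 50764]
r6 m[φ2→P] = [187, 233, 231]
r6 m[φ3→J] = [10, 14, 17]
r6 m[φ3→B] = [28498, 63860, 53760]
r6 m[φ4→R] = [13, 11, 13]
r6 m[φ4→N] = [3126, 1944, 4002]
r6 m[J→φ0] = [70, 224, 238]
r6 m[J→φ1] = [18140, 57302, 53805]
r6 m[J→φ3] = [12698, 65488, 44310]
r6 m[R→φ2] = [13, 11, 13]
r6 m[R→φ4] = [44128, 51226, 50764]
r6 m[K→φ1] = [1, 1, 1]
r6 m[P→φ0] = [187, 233, 231]
r6 m[P→φ2] = [3304, 2646, 2436]
r6 m[N→φ4] = [1, 1, 1]
r6 m[B→φ3] = [1, 1, 1]
r7 m[φ0→J] = [1814, 4093, 3165]
r7 m[φ0→P] = [3304, 2646, 2436]
r7 m[φ1→J] = [7, 16, 14]
r7 m[φ1→K] = [337433, 728056, 731593]
r7 m[φ2→R] = [44128, 51226, 50764]
r7 m[φ2→P] = [187, 233, 231]
r7 m[φ3→J] = [10, 14, 17]
r7 m[φ3→B] = [350528, 785502, 661052]
r7 m[φ4→R] = [13, 11, 13]
r7 m[φ4→N] = [614866, 380954, 801262]
r7 m[J→φ0] = [70, 224, 238]
r7 m[J→φ1] = [18140, 57302, 53805]
r7 m[J→φ3] = [12698, 65488, 44310]
r7 m[R→φ2] = [13, 11, 13]
r7 m[R→φ4] = [44128, 51226, 50764]
r7 m[K→φ1] = [1, 1, 1]
r7 m[P→φ0] = [187, 233, 231]
r7 m[P→φ2] = [3304, 2646, 2436]
r7 m[N→φ4] = [1, 1, 1]
r7 m[B→φ3] = [1, 1, 1]
r8 m[φ0→J] = [1814, 4093, 3165]
r8 m[φ0→P] = [3304, 2646, 2436]
r8 m[φ1→J] = [7, 16, 14]
r8 m[φ1→K] = [337433, 728056, 731593]
r8 m[φ2→R] = [44128, 51226, 50764]
r8 m[φ2→P] = [187, 233, 231]
r8 m[φ3→J] = [10, 14, 17]
r8 m[φ3→B] = [350528, 785502, 661052]
r8 m[φ4→R] = [13, 11, 13]
r8 m[φ4→N] = [614866, 380954, 801262]
r8 m[J→φ0] = [70, 224, 238]
r8 m[J→φ1] = [18140, 57302, 53805]
r8 m[J→φ3] = [12698, 65488, 44310]
r8 m[R→φ2] = [13, 11, 13]
r8 m[R→φ4] = [44128, 51226, 50764]
r8 m[K→φ1] = [1, 1, 1]
r8 m[P→φ0] = [187, 233, 231]
r8 m[P→φ2] = [3304, 2646, 2436]
r8 m[N→φ4] = [1, 1, 1]
r8 m[B→φ3] = [1, 1, 1]
fixed point reached at round 8
b[N] = ⊗ incoming = [614866, 380954, 801262]

b[N] = [614866, 380954, 801262]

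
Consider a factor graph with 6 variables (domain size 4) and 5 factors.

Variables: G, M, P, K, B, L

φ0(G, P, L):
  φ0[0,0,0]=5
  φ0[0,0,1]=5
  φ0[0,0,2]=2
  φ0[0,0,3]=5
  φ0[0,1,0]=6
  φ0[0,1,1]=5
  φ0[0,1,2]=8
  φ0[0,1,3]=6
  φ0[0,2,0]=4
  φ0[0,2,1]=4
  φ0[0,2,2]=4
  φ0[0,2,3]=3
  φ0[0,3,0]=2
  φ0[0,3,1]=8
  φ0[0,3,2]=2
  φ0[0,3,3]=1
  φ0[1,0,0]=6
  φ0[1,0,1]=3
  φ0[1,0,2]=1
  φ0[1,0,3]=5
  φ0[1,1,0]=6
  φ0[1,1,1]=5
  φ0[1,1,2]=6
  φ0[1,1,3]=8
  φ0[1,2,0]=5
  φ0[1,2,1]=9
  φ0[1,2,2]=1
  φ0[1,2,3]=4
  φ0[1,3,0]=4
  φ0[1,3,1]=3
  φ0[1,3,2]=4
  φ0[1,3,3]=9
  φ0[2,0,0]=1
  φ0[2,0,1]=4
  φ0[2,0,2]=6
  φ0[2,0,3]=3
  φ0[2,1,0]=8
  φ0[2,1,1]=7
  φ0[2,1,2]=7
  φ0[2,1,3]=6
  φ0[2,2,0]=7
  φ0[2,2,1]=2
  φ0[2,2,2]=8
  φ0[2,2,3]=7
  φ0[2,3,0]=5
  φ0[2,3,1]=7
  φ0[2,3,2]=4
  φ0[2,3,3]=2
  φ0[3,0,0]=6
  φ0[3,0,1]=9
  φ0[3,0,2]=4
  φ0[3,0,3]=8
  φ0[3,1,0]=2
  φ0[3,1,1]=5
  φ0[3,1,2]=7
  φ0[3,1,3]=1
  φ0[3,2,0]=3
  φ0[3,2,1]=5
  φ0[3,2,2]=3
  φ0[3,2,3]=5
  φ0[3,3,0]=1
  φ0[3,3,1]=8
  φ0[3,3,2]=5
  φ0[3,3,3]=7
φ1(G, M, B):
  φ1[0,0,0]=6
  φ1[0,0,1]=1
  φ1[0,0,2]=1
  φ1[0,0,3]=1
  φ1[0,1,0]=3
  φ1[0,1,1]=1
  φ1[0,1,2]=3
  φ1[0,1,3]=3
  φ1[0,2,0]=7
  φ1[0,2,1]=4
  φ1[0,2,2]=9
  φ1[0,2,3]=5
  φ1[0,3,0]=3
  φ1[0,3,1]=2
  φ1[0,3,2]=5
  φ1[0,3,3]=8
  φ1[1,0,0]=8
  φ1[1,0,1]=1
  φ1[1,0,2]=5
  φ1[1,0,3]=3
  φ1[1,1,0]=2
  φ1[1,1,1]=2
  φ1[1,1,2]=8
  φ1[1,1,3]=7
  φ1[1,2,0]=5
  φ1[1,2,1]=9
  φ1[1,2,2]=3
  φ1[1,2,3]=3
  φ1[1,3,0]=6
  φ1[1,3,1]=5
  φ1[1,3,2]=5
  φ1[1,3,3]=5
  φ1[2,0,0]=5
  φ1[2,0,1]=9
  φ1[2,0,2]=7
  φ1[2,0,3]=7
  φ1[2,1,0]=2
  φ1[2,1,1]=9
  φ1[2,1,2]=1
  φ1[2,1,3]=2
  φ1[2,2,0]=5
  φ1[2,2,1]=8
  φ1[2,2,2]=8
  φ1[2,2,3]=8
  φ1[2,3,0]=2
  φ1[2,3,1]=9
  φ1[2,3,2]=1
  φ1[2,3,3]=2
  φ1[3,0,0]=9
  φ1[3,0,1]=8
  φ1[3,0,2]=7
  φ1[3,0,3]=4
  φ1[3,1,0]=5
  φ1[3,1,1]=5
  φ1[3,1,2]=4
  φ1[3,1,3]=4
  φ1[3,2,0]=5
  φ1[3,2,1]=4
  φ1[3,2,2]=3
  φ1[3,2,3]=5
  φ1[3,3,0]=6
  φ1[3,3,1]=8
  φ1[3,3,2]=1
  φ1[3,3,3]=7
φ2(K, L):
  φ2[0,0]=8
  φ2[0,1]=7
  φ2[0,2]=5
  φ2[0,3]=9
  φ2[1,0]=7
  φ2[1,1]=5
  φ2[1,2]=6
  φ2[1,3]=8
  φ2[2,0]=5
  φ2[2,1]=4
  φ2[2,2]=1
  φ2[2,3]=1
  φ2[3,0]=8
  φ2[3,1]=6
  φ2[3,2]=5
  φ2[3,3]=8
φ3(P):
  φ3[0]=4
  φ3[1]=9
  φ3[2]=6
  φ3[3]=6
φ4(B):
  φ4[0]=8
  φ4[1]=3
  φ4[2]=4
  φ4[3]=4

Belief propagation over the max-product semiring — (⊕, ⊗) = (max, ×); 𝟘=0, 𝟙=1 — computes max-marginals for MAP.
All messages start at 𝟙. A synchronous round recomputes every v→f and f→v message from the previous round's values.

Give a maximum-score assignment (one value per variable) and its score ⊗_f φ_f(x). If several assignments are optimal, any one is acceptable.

assignment: (G=1, M=0, P=1, K=0, B=0, L=3); score = 41472

init: all messages = 𝟙 over 4 values
r1 m[φ0→G] = [8, 9, 8, 9]
r1 m[φ0→P] = [9, 8, 9, 9]
r1 m[φ0→L] = [8, 9, 8, 9]
r1 m[φ1→G] = [9, 9, 9, 9]
r1 m[φ1→M] = [9, 9, 9, 9]
r1 m[φ1→B] = [9, 9, 9, 8]
r1 m[φ2→K] = [9, 8, 5, 8]
r1 m[φ2→L] = [8, 7, 6, 9]
r1 m[φ3→P] = [4, 9, 6, 6]
r1 m[φ4→B] = [8, 3, 4, 4]
r1 m[G→φ0] = [1, 1, 1, 1]
r1 m[G→φ1] = [1, 1, 1, 1]
r1 m[M→φ1] = [1, 1, 1, 1]
r1 m[P→φ0] = [1, 1, 1, 1]
r1 m[P→φ3] = [1, 1, 1, 1]
r1 m[K→φ2] = [1, 1, 1, 1]
r1 m[B→φ1] = [1, 1, 1, 1]
r1 m[B→φ4] = [1, 1, 1, 1]
r1 m[L→φ0] = [1, 1, 1, 1]
r1 m[L→φ2] = [1, 1, 1, 1]
r2 m[φ0→G] = [8, 9, 8, 9]
r2 m[φ0→P] = [9, 8, 9, 9]
r2 m[φ0→L] = [8, 9, 8, 9]
r2 m[φ1→G] = [9, 9, 9, 9]
r2 m[φ1→M] = [9, 9, 9, 9]
r2 m[φ1→B] = [9, 9, 9, 8]
r2 m[φ2→K] = [9, 8, 5, 8]
r2 m[φ2→L] = [8, 7, 6, 9]
r2 m[φ3→P] = [4, 9, 6, 6]
r2 m[φ4→B] = [8, 3, 4, 4]
r2 m[G→φ0] = [9, 9, 9, 9]
r2 m[G→φ1] = [8, 9, 8, 9]
r2 m[M→φ1] = [1, 1, 1, 1]
r2 m[P→φ0] = [4, 9, 6, 6]
r2 m[P→φ3] = [9, 8, 9, 9]
r2 m[K→φ2] = [1, 1, 1, 1]
r2 m[B→φ1] = [8, 3, 4, 4]
r2 m[B→φ4] = [9, 9, 9, 8]
r2 m[L→φ0] = [8, 7, 6, 9]
r2 m[L→φ2] = [8, 9, 8, 9]
r3 m[φ0→G] = [486, 648, 576, 378]
r3 m[φ0→P] = [648, 648, 567, 729]
r3 m[φ0→L] = [648, 567, 648, 648]
r3 m[φ1→G] = [56, 64, 40, 72]
r3 m[φ1→M] = [648, 360, 448, 432]
r3 m[φ1→B] = [81, 81, 72, 64]
r3 m[φ2→K] = [81, 72, 40, 72]
r3 m[φ2→L] = [8, 7, 6, 9]
r3 m[φ3→P] = [4, 9, 6, 6]
r3 m[φ4→B] = [8, 3, 4, 4]
r3 m[G→φ0] = [9, 9, 9, 9]
r3 m[G→φ1] = [8, 9, 8, 9]
r3 m[M→φ1] = [1, 1, 1, 1]
r3 m[P→φ0] = [4, 9, 6, 6]
r3 m[P→φ3] = [9, 8, 9, 9]
r3 m[K→φ2] = [1, 1, 1, 1]
r3 m[B→φ1] = [8, 3, 4, 4]
r3 m[B→φ4] = [9, 9, 9, 8]
r3 m[L→φ0] = [8, 7, 6, 9]
r3 m[L→φ2] = [8, 9, 8, 9]
r4 m[φ0→G] = [486, 648, 576, 378]
r4 m[φ0→P] = [648, 648, 567, 729]
r4 m[φ0→L] = [648, 567, 648, 648]
r4 m[φ1→G] = [56, 64, 40, 72]
r4 m[φ1→M] = [648, 360, 448, 432]
r4 m[φ1→B] = [81, 81, 72, 64]
r4 m[φ2→K] = [81, 72, 40, 72]
r4 m[φ2→L] = [8, 7, 6, 9]
r4 m[φ3→P] = [4, 9, 6, 6]
r4 m[φ4→B] = [8, 3, 4, 4]
r4 m[G→φ0] = [56, 64, 40, 72]
r4 m[G→φ1] = [486, 648, 576, 378]
r4 m[M→φ1] = [1, 1, 1, 1]
r4 m[P→φ0] = [4, 9, 6, 6]
r4 m[P→φ3] = [648, 648, 567, 729]
r4 m[K→φ2] = [1, 1, 1, 1]
r4 m[B→φ1] = [8, 3, 4, 4]
r4 m[B→φ4] = [81, 81, 72, 64]
r4 m[L→φ0] = [8, 7, 6, 9]
r4 m[L→φ2] = [648, 567, 648, 648]
r5 m[φ0→G] = [486, 648, 576, 378]
r5 m[φ0→P] = [5184, 4608, 4032, 5184]
r5 m[φ0→L] = [3456, 3456, 4536, 4608]
r5 m[φ1→G] = [56, 64, 40, 72]
r5 m[φ1→M] = [41472, 20736, 27216, 31104]
r5 m[φ1→B] = [5184, 5832, 5184, 4608]
r5 m[φ2→K] = [5832, 5184, 3240, 5184]
r5 m[φ2→L] = [8, 7, 6, 9]
r5 m[φ3→P] = [4, 9, 6, 6]
r5 m[φ4→B] = [8, 3, 4, 4]
r5 m[G→φ0] = [56, 64, 40, 72]
r5 m[G→φ1] = [486, 648, 576, 378]
r5 m[M→φ1] = [1, 1, 1, 1]
r5 m[P→φ0] = [4, 9, 6, 6]
r5 m[P→φ3] = [648, 648, 567, 729]
r5 m[K→φ2] = [1, 1, 1, 1]
r5 m[B→φ1] = [8, 3, 4, 4]
r5 m[B→φ4] = [81, 81, 72, 64]
r5 m[L→φ0] = [8, 7, 6, 9]
r5 m[L→φ2] = [648, 567, 648, 648]
r6 m[φ0→G] = [486, 648, 576, 378]
r6 m[φ0→P] = [5184, 4608, 4032, 5184]
r6 m[φ0→L] = [3456, 3456, 4536, 4608]
r6 m[φ1→G] = [56, 64, 40, 72]
r6 m[φ1→M] = [41472, 20736, 27216, 31104]
r6 m[φ1→B] = [5184, 5832, 5184, 4608]
r6 m[φ2→K] = [5832, 5184, 3240, 5184]
r6 m[φ2→L] = [8, 7, 6, 9]
r6 m[φ3→P] = [4, 9, 6, 6]
r6 m[φ4→B] = [8, 3, 4, 4]
r6 m[G→φ0] = [56, 64, 40, 72]
r6 m[G→φ1] = [486, 648, 576, 378]
r6 m[M→φ1] = [1, 1, 1, 1]
r6 m[P→φ0] = [4, 9, 6, 6]
r6 m[P→φ3] = [5184, 4608, 4032, 5184]
r6 m[K→φ2] = [1, 1, 1, 1]
r6 m[B→φ1] = [8, 3, 4, 4]
r6 m[B→φ4] = [5184, 5832, 5184, 4608]
r6 m[L→φ0] = [8, 7, 6, 9]
r6 m[L→φ2] = [3456, 3456, 4536, 4608]
r7 m[φ0→G] = [486, 648, 576, 378]
r7 m[φ0→P] = [5184, 4608, 4032, 5184]
r7 m[φ0→L] = [3456, 3456, 4536, 4608]
r7 m[φ1→G] = [56, 64, 40, 72]
r7 m[φ1→M] = [41472, 20736, 27216, 31104]
r7 m[φ1→B] = [5184, 5832, 5184, 4608]
r7 m[φ2→K] = [41472, 36864, 17280, 36864]
r7 m[φ2→L] = [8, 7, 6, 9]
r7 m[φ3→P] = [4, 9, 6, 6]
r7 m[φ4→B] = [8, 3, 4, 4]
r7 m[G→φ0] = [56, 64, 40, 72]
r7 m[G→φ1] = [486, 648, 576, 378]
r7 m[M→φ1] = [1, 1, 1, 1]
r7 m[P→φ0] = [4, 9, 6, 6]
r7 m[P→φ3] = [5184, 4608, 4032, 5184]
r7 m[K→φ2] = [1, 1, 1, 1]
r7 m[B→φ1] = [8, 3, 4, 4]
r7 m[B→φ4] = [5184, 5832, 5184, 4608]
r7 m[L→φ0] = [8, 7, 6, 9]
r7 m[L→φ2] = [3456, 3456, 4536, 4608]
r8 m[φ0→G] = [486, 648, 576, 378]
r8 m[φ0→P] = [5184, 4608, 4032, 5184]
r8 m[φ0→L] = [3456, 3456, 4536, 4608]
r8 m[φ1→G] = [56, 64, 40, 72]
r8 m[φ1→M] = [41472, 20736, 27216, 31104]
r8 m[φ1→B] = [5184, 5832, 5184, 4608]
r8 m[φ2→K] = [41472, 36864, 17280, 36864]
r8 m[φ2→L] = [8, 7, 6, 9]
r8 m[φ3→P] = [4, 9, 6, 6]
r8 m[φ4→B] = [8, 3, 4, 4]
r8 m[G→φ0] = [56, 64, 40, 72]
r8 m[G→φ1] = [486, 648, 576, 378]
r8 m[M→φ1] = [1, 1, 1, 1]
r8 m[P→φ0] = [4, 9, 6, 6]
r8 m[P→φ3] = [5184, 4608, 4032, 5184]
r8 m[K→φ2] = [1, 1, 1, 1]
r8 m[B→φ1] = [8, 3, 4, 4]
r8 m[B→φ4] = [5184, 5832, 5184, 4608]
r8 m[L→φ0] = [8, 7, 6, 9]
r8 m[L→φ2] = [3456, 3456, 4536, 4608]
fixed point reached at round 8
traceback from G: (G=1, M=0, P=1, K=0, B=0, L=3), score=41472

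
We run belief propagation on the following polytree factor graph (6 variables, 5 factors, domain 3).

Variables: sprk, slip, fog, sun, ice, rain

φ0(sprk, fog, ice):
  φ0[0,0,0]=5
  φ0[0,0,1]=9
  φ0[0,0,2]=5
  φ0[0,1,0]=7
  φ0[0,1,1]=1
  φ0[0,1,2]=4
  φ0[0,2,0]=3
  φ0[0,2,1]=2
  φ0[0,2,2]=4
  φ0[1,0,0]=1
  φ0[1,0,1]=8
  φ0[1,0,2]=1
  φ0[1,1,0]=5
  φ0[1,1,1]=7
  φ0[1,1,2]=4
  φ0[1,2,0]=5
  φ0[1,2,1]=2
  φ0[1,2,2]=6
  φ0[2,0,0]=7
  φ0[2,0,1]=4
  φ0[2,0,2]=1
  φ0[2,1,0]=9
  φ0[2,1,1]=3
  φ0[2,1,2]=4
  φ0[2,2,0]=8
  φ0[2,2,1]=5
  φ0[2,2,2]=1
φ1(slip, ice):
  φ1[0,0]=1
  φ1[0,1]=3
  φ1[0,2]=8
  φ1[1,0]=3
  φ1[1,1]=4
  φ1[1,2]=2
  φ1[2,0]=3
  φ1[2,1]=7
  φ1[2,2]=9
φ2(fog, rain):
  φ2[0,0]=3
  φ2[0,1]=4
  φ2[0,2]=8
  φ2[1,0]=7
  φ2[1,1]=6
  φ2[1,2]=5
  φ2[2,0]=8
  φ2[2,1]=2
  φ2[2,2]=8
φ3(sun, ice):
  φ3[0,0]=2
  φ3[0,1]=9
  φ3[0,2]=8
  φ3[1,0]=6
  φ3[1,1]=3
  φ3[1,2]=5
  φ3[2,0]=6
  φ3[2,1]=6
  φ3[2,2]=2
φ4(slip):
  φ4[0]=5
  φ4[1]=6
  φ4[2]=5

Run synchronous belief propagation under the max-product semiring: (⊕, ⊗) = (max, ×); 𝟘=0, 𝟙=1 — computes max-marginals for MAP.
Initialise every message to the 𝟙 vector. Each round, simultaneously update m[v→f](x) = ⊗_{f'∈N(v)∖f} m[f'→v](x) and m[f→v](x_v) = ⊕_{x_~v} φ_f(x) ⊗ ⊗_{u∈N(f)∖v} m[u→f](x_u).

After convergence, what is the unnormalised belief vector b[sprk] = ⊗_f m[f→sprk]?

b[sprk] = [22680, 20160, 12600]

init: all messages = 𝟙 over 3 values
r1 m[φ0→sprk] = [9, 8, 9]
r1 m[φ0→fog] = [9, 9, 8]
r1 m[φ0→ice] = [9, 9, 6]
r1 m[φ1→slip] = [8, 4, 9]
r1 m[φ1→ice] = [3, 7, 9]
r1 m[φ2→fog] = [8, 7, 8]
r1 m[φ2→rain] = [8, 6, 8]
r1 m[φ3→sun] = [9, 6, 6]
r1 m[φ3→ice] = [6, 9, 8]
r1 m[φ4→slip] = [5, 6, 5]
r1 m[sprk→φ0] = [1, 1, 1]
r1 m[slip→φ1] = [1, 1, 1]
r1 m[slip→φ4] = [1, 1, 1]
r1 m[fog→φ0] = [1, 1, 1]
r1 m[fog→φ2] = [1, 1, 1]
r1 m[sun→φ3] = [1, 1, 1]
r1 m[ice→φ0] = [1, 1, 1]
r1 m[ice→φ1] = [1, 1, 1]
r1 m[ice→φ3] = [1, 1, 1]
r1 m[rain→φ2] = [1, 1, 1]
r2 m[φ0→sprk] = [9, 8, 9]
r2 m[φ0→fog] = [9, 9, 8]
r2 m[φ0→ice] = [9, 9, 6]
r2 m[φ1→slip] = [8, 4, 9]
r2 m[φ1→ice] = [3, 7, 9]
r2 m[φ2→fog] = [8, 7, 8]
r2 m[φ2→rain] = [8, 6, 8]
r2 m[φ3→sun] = [9, 6, 6]
r2 m[φ3→ice] = [6, 9, 8]
r2 m[φ4→slip] = [5, 6, 5]
r2 m[sprk→φ0] = [1, 1, 1]
r2 m[slip→φ1] = [5, 6, 5]
r2 m[slip→φ4] = [8, 4, 9]
r2 m[fog→φ0] = [8, 7, 8]
r2 m[fog→φ2] = [9, 9, 8]
r2 m[sun→φ3] = [1, 1, 1]
r2 m[ice→φ0] = [18, 63, 72]
r2 m[ice→φ1] = [54, 81, 48]
r2 m[ice→φ3] = [27, 63, 54]
r2 m[rain→φ2] = [1, 1, 1]
r3 m[φ0→sprk] = [4536, 4032, 2520]
r3 m[φ0→fog] = [567, 441, 432]
r3 m[φ0→ice] = [64, 72, 48]
r3 m[φ1→slip] = [384, 324, 567]
r3 m[φ1→ice] = [18, 35, 45]
r3 m[φ2→fog] = [8, 7, 8]
r3 m[φ2→rain] = [64, 54, 72]
r3 m[φ3→sun] = [567, 270, 378]
r3 m[φ3→ice] = [6, 9, 8]
r3 m[φ4→slip] = [5, 6, 5]
r3 m[sprk→φ0] = [1, 1, 1]
r3 m[slip→φ1] = [5, 6, 5]
r3 m[slip→φ4] = [8, 4, 9]
r3 m[fog→φ0] = [8, 7, 8]
r3 m[fog→φ2] = [9, 9, 8]
r3 m[sun→φ3] = [1, 1, 1]
r3 m[ice→φ0] = [18, 63, 72]
r3 m[ice→φ1] = [54, 81, 48]
r3 m[ice→φ3] = [27, 63, 54]
r3 m[rain→φ2] = [1, 1, 1]
r4 m[φ0→sprk] = [4536, 4032, 2520]
r4 m[φ0→fog] = [567, 441, 432]
r4 m[φ0→ice] = [64, 72, 48]
r4 m[φ1→slip] = [384, 324, 567]
r4 m[φ1→ice] = [18, 35, 45]
r4 m[φ2→fog] = [8, 7, 8]
r4 m[φ2→rain] = [64, 54, 72]
r4 m[φ3→sun] = [567, 270, 378]
r4 m[φ3→ice] = [6, 9, 8]
r4 m[φ4→slip] = [5, 6, 5]
r4 m[sprk→φ0] = [1, 1, 1]
r4 m[slip→φ1] = [5, 6, 5]
r4 m[slip→φ4] = [384, 324, 567]
r4 m[fog→φ0] = [8, 7, 8]
r4 m[fog→φ2] = [567, 441, 432]
r4 m[sun→φ3] = [1, 1, 1]
r4 m[ice→φ0] = [108, 315, 360]
r4 m[ice→φ1] = [384, 648, 384]
r4 m[ice→φ3] = [1152, 2520, 2160]
r4 m[rain→φ2] = [1, 1, 1]
r5 m[φ0→sprk] = [22680, 20160, 12600]
r5 m[φ0→fog] = [2835, 2205, 2160]
r5 m[φ0→ice] = [64, 72, 48]
r5 m[φ1→slip] = [3072, 2592, 4536]
r5 m[φ1→ice] = [18, 35, 45]
r5 m[φ2→fog] = [8, 7, 8]
r5 m[φ2→rain] = [3456, 2646, 4536]
r5 m[φ3→sun] = [22680, 10800, 15120]
r5 m[φ3→ice] = [6, 9, 8]
r5 m[φ4→slip] = [5, 6, 5]
r5 m[sprk→φ0] = [1, 1, 1]
r5 m[slip→φ1] = [5, 6, 5]
r5 m[slip→φ4] = [384, 324, 567]
r5 m[fog→φ0] = [8, 7, 8]
r5 m[fog→φ2] = [567, 441, 432]
r5 m[sun→φ3] = [1, 1, 1]
r5 m[ice→φ0] = [108, 315, 360]
r5 m[ice→φ1] = [384, 648, 384]
r5 m[ice→φ3] = [1152, 2520, 2160]
r5 m[rain→φ2] = [1, 1, 1]
r6 m[φ0→sprk] = [22680, 20160, 12600]
r6 m[φ0→fog] = [2835, 2205, 2160]
r6 m[φ0→ice] = [64, 72, 48]
r6 m[φ1→slip] = [3072, 2592, 4536]
r6 m[φ1→ice] = [18, 35, 45]
r6 m[φ2→fog] = [8, 7, 8]
r6 m[φ2→rain] = [3456, 2646, 4536]
r6 m[φ3→sun] = [22680, 10800, 15120]
r6 m[φ3→ice] = [6, 9, 8]
r6 m[φ4→slip] = [5, 6, 5]
r6 m[sprk→φ0] = [1, 1, 1]
r6 m[slip→φ1] = [5, 6, 5]
r6 m[slip→φ4] = [3072, 2592, 4536]
r6 m[fog→φ0] = [8, 7, 8]
r6 m[fog→φ2] = [2835, 2205, 2160]
r6 m[sun→φ3] = [1, 1, 1]
r6 m[ice→φ0] = [108, 315, 360]
r6 m[ice→φ1] = [384, 648, 384]
r6 m[ice→φ3] = [1152, 2520, 2160]
r6 m[rain→φ2] = [1, 1, 1]
r7 m[φ0→sprk] = [22680, 20160, 12600]
r7 m[φ0→fog] = [2835, 2205, 2160]
r7 m[φ0→ice] = [64, 72, 48]
r7 m[φ1→slip] = [3072, 2592, 4536]
r7 m[φ1→ice] = [18, 35, 45]
r7 m[φ2→fog] = [8, 7, 8]
r7 m[φ2→rain] = [17280, 13230, 22680]
r7 m[φ3→sun] = [22680, 10800, 15120]
r7 m[φ3→ice] = [6, 9, 8]
r7 m[φ4→slip] = [5, 6, 5]
r7 m[sprk→φ0] = [1, 1, 1]
r7 m[slip→φ1] = [5, 6, 5]
r7 m[slip→φ4] = [3072, 2592, 4536]
r7 m[fog→φ0] = [8, 7, 8]
r7 m[fog→φ2] = [2835, 2205, 2160]
r7 m[sun→φ3] = [1, 1, 1]
r7 m[ice→φ0] = [108, 315, 360]
r7 m[ice→φ1] = [384, 648, 384]
r7 m[ice→φ3] = [1152, 2520, 2160]
r7 m[rain→φ2] = [1, 1, 1]
r8 m[φ0→sprk] = [22680, 20160, 12600]
r8 m[φ0→fog] = [2835, 2205, 2160]
r8 m[φ0→ice] = [64, 72, 48]
r8 m[φ1→slip] = [3072, 2592, 4536]
r8 m[φ1→ice] = [18, 35, 45]
r8 m[φ2→fog] = [8, 7, 8]
r8 m[φ2→rain] = [17280, 13230, 22680]
r8 m[φ3→sun] = [22680, 10800, 15120]
r8 m[φ3→ice] = [6, 9, 8]
r8 m[φ4→slip] = [5, 6, 5]
r8 m[sprk→φ0] = [1, 1, 1]
r8 m[slip→φ1] = [5, 6, 5]
r8 m[slip→φ4] = [3072, 2592, 4536]
r8 m[fog→φ0] = [8, 7, 8]
r8 m[fog→φ2] = [2835, 2205, 2160]
r8 m[sun→φ3] = [1, 1, 1]
r8 m[ice→φ0] = [108, 315, 360]
r8 m[ice→φ1] = [384, 648, 384]
r8 m[ice→φ3] = [1152, 2520, 2160]
r8 m[rain→φ2] = [1, 1, 1]
fixed point reached at round 8
b[sprk] = ⊗ incoming = [22680, 20160, 12600]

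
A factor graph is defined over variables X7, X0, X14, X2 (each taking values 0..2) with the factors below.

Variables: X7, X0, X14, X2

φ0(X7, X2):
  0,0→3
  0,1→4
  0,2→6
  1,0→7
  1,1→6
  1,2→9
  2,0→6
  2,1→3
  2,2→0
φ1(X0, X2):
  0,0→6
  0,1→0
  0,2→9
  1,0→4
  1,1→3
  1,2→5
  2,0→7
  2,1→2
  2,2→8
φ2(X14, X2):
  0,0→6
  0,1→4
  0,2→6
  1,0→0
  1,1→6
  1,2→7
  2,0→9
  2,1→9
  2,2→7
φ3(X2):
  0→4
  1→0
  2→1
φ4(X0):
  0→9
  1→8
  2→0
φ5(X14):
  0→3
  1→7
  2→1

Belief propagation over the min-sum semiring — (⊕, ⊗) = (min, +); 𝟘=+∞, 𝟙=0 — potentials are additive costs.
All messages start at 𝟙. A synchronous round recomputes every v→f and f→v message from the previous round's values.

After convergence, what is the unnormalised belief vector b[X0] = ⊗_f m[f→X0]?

b[X0] = [19, 21, 12]

init: all messages = 𝟙 over 3 values
r1 m[φ0→X7] = [3, 6, 0]
r1 m[φ0→X2] = [3, 3, 0]
r1 m[φ1→X0] = [0, 3, 2]
r1 m[φ1→X2] = [4, 0, 5]
r1 m[φ2→X14] = [4, 0, 7]
r1 m[φ2→X2] = [0, 4, 6]
r1 m[φ3→X2] = [4, 0, 1]
r1 m[φ4→X0] = [9, 8, 0]
r1 m[φ5→X14] = [3, 7, 1]
r1 m[X7→φ0] = [0, 0, 0]
r1 m[X0→φ1] = [0, 0, 0]
r1 m[X0→φ4] = [0, 0, 0]
r1 m[X14→φ2] = [0, 0, 0]
r1 m[X14→φ5] = [0, 0, 0]
r1 m[X2→φ0] = [0, 0, 0]
r1 m[X2→φ1] = [0, 0, 0]
r1 m[X2→φ2] = [0, 0, 0]
r1 m[X2→φ3] = [0, 0, 0]
r2 m[φ0→X7] = [3, 6, 0]
r2 m[φ0→X2] = [3, 3, 0]
r2 m[φ1→X0] = [0, 3, 2]
r2 m[φ1→X2] = [4, 0, 5]
r2 m[φ2→X14] = [4, 0, 7]
r2 m[φ2→X2] = [0, 4, 6]
r2 m[φ3→X2] = [4, 0, 1]
r2 m[φ4→X0] = [9, 8, 0]
r2 m[φ5→X14] = [3, 7, 1]
r2 m[X7→φ0] = [0, 0, 0]
r2 m[X0→φ1] = [9, 8, 0]
r2 m[X0→φ4] = [0, 3, 2]
r2 m[X14→φ2] = [3, 7, 1]
r2 m[X14→φ5] = [4, 0, 7]
r2 m[X2→φ0] = [8, 4, 12]
r2 m[X2→φ1] = [7, 7, 7]
r2 m[X2→φ2] = [11, 3, 6]
r2 m[X2→φ3] = [7, 7, 11]
r3 m[φ0→X7] = [8, 10, 7]
r3 m[φ0→X2] = [3, 3, 0]
r3 m[φ1→X0] = [7, 10, 9]
r3 m[φ1→X2] = [7, 2, 8]
r3 m[φ2→X14] = [7, 9, 12]
r3 m[φ2→X2] = [7, 7, 8]
r3 m[φ3→X2] = [4, 0, 1]
r3 m[φ4→X0] = [9, 8, 0]
r3 m[φ5→X14] = [3, 7, 1]
r3 m[X7→φ0] = [0, 0, 0]
r3 m[X0→φ1] = [9, 8, 0]
r3 m[X0→φ4] = [0, 3, 2]
r3 m[X14→φ2] = [3, 7, 1]
r3 m[X14→φ5] = [4, 0, 7]
r3 m[X2→φ0] = [8, 4, 12]
r3 m[X2→φ1] = [7, 7, 7]
r3 m[X2→φ2] = [11, 3, 6]
r3 m[X2→φ3] = [7, 7, 11]
r4 m[φ0→X7] = [8, 10, 7]
r4 m[φ0→X2] = [3, 3, 0]
r4 m[φ1→X0] = [7, 10, 9]
r4 m[φ1→X2] = [7, 2, 8]
r4 m[φ2→X14] = [7, 9, 12]
r4 m[φ2→X2] = [7, 7, 8]
r4 m[φ3→X2] = [4, 0, 1]
r4 m[φ4→X0] = [9, 8, 0]
r4 m[φ5→X14] = [3, 7, 1]
r4 m[X7→φ0] = [0, 0, 0]
r4 m[X0→φ1] = [9, 8, 0]
r4 m[X0→φ4] = [7, 10, 9]
r4 m[X14→φ2] = [3, 7, 1]
r4 m[X14→φ5] = [7, 9, 12]
r4 m[X2→φ0] = [18, 9, 17]
r4 m[X2→φ1] = [14, 10, 9]
r4 m[X2→φ2] = [14, 5, 9]
r4 m[X2→φ3] = [17, 12, 16]
r5 m[φ0→X7] = [13, 15, 12]
r5 m[φ0→X2] = [3, 3, 0]
r5 m[φ1→X0] = [10, 13, 12]
r5 m[φ1→X2] = [7, 2, 8]
r5 m[φ2→X14] = [9, 11, 14]
r5 m[φ2→X2] = [7, 7, 8]
r5 m[φ3→X2] = [4, 0, 1]
r5 m[φ4→X0] = [9, 8, 0]
r5 m[φ5→X14] = [3, 7, 1]
r5 m[X7→φ0] = [0, 0, 0]
r5 m[X0→φ1] = [9, 8, 0]
r5 m[X0→φ4] = [7, 10, 9]
r5 m[X14→φ2] = [3, 7, 1]
r5 m[X14→φ5] = [7, 9, 12]
r5 m[X2→φ0] = [18, 9, 17]
r5 m[X2→φ1] = [14, 10, 9]
r5 m[X2→φ2] = [14, 5, 9]
r5 m[X2→φ3] = [17, 12, 16]
r6 m[φ0→X7] = [13, 15, 12]
r6 m[φ0→X2] = [3, 3, 0]
r6 m[φ1→X0] = [10, 13, 12]
r6 m[φ1→X2] = [7, 2, 8]
r6 m[φ2→X14] = [9, 11, 14]
r6 m[φ2→X2] = [7, 7, 8]
r6 m[φ3→X2] = [4, 0, 1]
r6 m[φ4→X0] = [9, 8, 0]
r6 m[φ5→X14] = [3, 7, 1]
r6 m[X7→φ0] = [0, 0, 0]
r6 m[X0→φ1] = [9, 8, 0]
r6 m[X0→φ4] = [10, 13, 12]
r6 m[X14→φ2] = [3, 7, 1]
r6 m[X14→φ5] = [9, 11, 14]
r6 m[X2→φ0] = [18, 9, 17]
r6 m[X2→φ1] = [14, 10, 9]
r6 m[X2→φ2] = [14, 5, 9]
r6 m[X2→φ3] = [17, 12, 16]
r7 m[φ0→X7] = [13, 15, 12]
r7 m[φ0→X2] = [3, 3, 0]
r7 m[φ1→X0] = [10, 13, 12]
r7 m[φ1→X2] = [7, 2, 8]
r7 m[φ2→X14] = [9, 11, 14]
r7 m[φ2→X2] = [7, 7, 8]
r7 m[φ3→X2] = [4, 0, 1]
r7 m[φ4→X0] = [9, 8, 0]
r7 m[φ5→X14] = [3, 7, 1]
r7 m[X7→φ0] = [0, 0, 0]
r7 m[X0→φ1] = [9, 8, 0]
r7 m[X0→φ4] = [10, 13, 12]
r7 m[X14→φ2] = [3, 7, 1]
r7 m[X14→φ5] = [9, 11, 14]
r7 m[X2→φ0] = [18, 9, 17]
r7 m[X2→φ1] = [14, 10, 9]
r7 m[X2→φ2] = [14, 5, 9]
r7 m[X2→φ3] = [17, 12, 16]
fixed point reached at round 7
b[X0] = ⊗ incoming = [19, 21, 12]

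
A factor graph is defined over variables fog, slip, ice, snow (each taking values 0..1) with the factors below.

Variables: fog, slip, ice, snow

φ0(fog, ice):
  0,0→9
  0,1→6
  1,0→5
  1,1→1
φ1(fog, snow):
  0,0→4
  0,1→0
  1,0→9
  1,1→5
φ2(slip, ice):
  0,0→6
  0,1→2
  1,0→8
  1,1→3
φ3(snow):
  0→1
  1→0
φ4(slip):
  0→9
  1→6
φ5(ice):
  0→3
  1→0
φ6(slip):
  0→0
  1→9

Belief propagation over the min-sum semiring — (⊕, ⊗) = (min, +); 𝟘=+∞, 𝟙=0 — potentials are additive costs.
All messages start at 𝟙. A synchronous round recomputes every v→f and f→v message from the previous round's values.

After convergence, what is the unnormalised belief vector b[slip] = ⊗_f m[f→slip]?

init: all messages = 𝟙 over 2 values
r1 m[φ0→fog] = [6, 1]
r1 m[φ0→ice] = [5, 1]
r1 m[φ1→fog] = [0, 5]
r1 m[φ1→snow] = [4, 0]
r1 m[φ2→slip] = [2, 3]
r1 m[φ2→ice] = [6, 2]
r1 m[φ3→snow] = [1, 0]
r1 m[φ4→slip] = [9, 6]
r1 m[φ5→ice] = [3, 0]
r1 m[φ6→slip] = [0, 9]
r1 m[fog→φ0] = [0, 0]
r1 m[fog→φ1] = [0, 0]
r1 m[slip→φ2] = [0, 0]
r1 m[slip→φ4] = [0, 0]
r1 m[slip→φ6] = [0, 0]
r1 m[ice→φ0] = [0, 0]
r1 m[ice→φ2] = [0, 0]
r1 m[ice→φ5] = [0, 0]
r1 m[snow→φ1] = [0, 0]
r1 m[snow→φ3] = [0, 0]
r2 m[φ0→fog] = [6, 1]
r2 m[φ0→ice] = [5, 1]
r2 m[φ1→fog] = [0, 5]
r2 m[φ1→snow] = [4, 0]
r2 m[φ2→slip] = [2, 3]
r2 m[φ2→ice] = [6, 2]
r2 m[φ3→snow] = [1, 0]
r2 m[φ4→slip] = [9, 6]
r2 m[φ5→ice] = [3, 0]
r2 m[φ6→slip] = [0, 9]
r2 m[fog→φ0] = [0, 5]
r2 m[fog→φ1] = [6, 1]
r2 m[slip→φ2] = [9, 15]
r2 m[slip→φ4] = [2, 12]
r2 m[slip→φ6] = [11, 9]
r2 m[ice→φ0] = [9, 2]
r2 m[ice→φ2] = [8, 1]
r2 m[ice→φ5] = [11, 3]
r2 m[snow→φ1] = [1, 0]
r2 m[snow→φ3] = [4, 0]
r3 m[φ0→fog] = [8, 3]
r3 m[φ0→ice] = [9, 6]
r3 m[φ1→fog] = [0, 5]
r3 m[φ1→snow] = [10, 6]
r3 m[φ2→slip] = [3, 4]
r3 m[φ2→ice] = [15, 11]
r3 m[φ3→snow] = [1, 0]
r3 m[φ4→slip] = [9, 6]
r3 m[φ5→ice] = [3, 0]
r3 m[φ6→slip] = [0, 9]
r3 m[fog→φ0] = [0, 5]
r3 m[fog→φ1] = [6, 1]
r3 m[slip→φ2] = [9, 15]
r3 m[slip→φ4] = [2, 12]
r3 m[slip→φ6] = [11, 9]
r3 m[ice→φ0] = [9, 2]
r3 m[ice→φ2] = [8, 1]
r3 m[ice→φ5] = [11, 3]
r3 m[snow→φ1] = [1, 0]
r3 m[snow→φ3] = [4, 0]
r4 m[φ0→fog] = [8, 3]
r4 m[φ0→ice] = [9, 6]
r4 m[φ1→fog] = [0, 5]
r4 m[φ1→snow] = [10, 6]
r4 m[φ2→slip] = [3, 4]
r4 m[φ2→ice] = [15, 11]
r4 m[φ3→snow] = [1, 0]
r4 m[φ4→slip] = [9, 6]
r4 m[φ5→ice] = [3, 0]
r4 m[φ6→slip] = [0, 9]
r4 m[fog→φ0] = [0, 5]
r4 m[fog→φ1] = [8, 3]
r4 m[slip→φ2] = [9, 15]
r4 m[slip→φ4] = [3, 13]
r4 m[slip→φ6] = [12, 10]
r4 m[ice→φ0] = [18, 11]
r4 m[ice→φ2] = [12, 6]
r4 m[ice→φ5] = [24, 17]
r4 m[snow→φ1] = [1, 0]
r4 m[snow→φ3] = [10, 6]
r5 m[φ0→fog] = [17, 12]
r5 m[φ0→ice] = [9, 6]
r5 m[φ1→fog] = [0, 5]
r5 m[φ1→snow] = [12, 8]
r5 m[φ2→slip] = [8, 9]
r5 m[φ2→ice] = [15, 11]
r5 m[φ3→snow] = [1, 0]
r5 m[φ4→slip] = [9, 6]
r5 m[φ5→ice] = [3, 0]
r5 m[φ6→slip] = [0, 9]
r5 m[fog→φ0] = [0, 5]
r5 m[fog→φ1] = [8, 3]
r5 m[slip→φ2] = [9, 15]
r5 m[slip→φ4] = [3, 13]
r5 m[slip→φ6] = [12, 10]
r5 m[ice→φ0] = [18, 11]
r5 m[ice→φ2] = [12, 6]
r5 m[ice→φ5] = [24, 17]
r5 m[snow→φ1] = [1, 0]
r5 m[snow→φ3] = [10, 6]
r6 m[φ0→fog] = [17, 12]
r6 m[φ0→ice] = [9, 6]
r6 m[φ1→fog] = [0, 5]
r6 m[φ1→snow] = [12, 8]
r6 m[φ2→slip] = [8, 9]
r6 m[φ2→ice] = [15, 11]
r6 m[φ3→snow] = [1, 0]
r6 m[φ4→slip] = [9, 6]
r6 m[φ5→ice] = [3, 0]
r6 m[φ6→slip] = [0, 9]
r6 m[fog→φ0] = [0, 5]
r6 m[fog→φ1] = [17, 12]
r6 m[slip→φ2] = [9, 15]
r6 m[slip→φ4] = [8, 18]
r6 m[slip→φ6] = [17, 15]
r6 m[ice→φ0] = [18, 11]
r6 m[ice→φ2] = [12, 6]
r6 m[ice→φ5] = [24, 17]
r6 m[snow→φ1] = [1, 0]
r6 m[snow→φ3] = [12, 8]
r7 m[φ0→fog] = [17, 12]
r7 m[φ0→ice] = [9, 6]
r7 m[φ1→fog] = [0, 5]
r7 m[φ1→snow] = [21, 17]
r7 m[φ2→slip] = [8, 9]
r7 m[φ2→ice] = [15, 11]
r7 m[φ3→snow] = [1, 0]
r7 m[φ4→slip] = [9, 6]
r7 m[φ5→ice] = [3, 0]
r7 m[φ6→slip] = [0, 9]
r7 m[fog→φ0] = [0, 5]
r7 m[fog→φ1] = [17, 12]
r7 m[slip→φ2] = [9, 15]
r7 m[slip→φ4] = [8, 18]
r7 m[slip→φ6] = [17, 15]
r7 m[ice→φ0] = [18, 11]
r7 m[ice→φ2] = [12, 6]
r7 m[ice→φ5] = [24, 17]
r7 m[snow→φ1] = [1, 0]
r7 m[snow→φ3] = [12, 8]
r8 m[φ0→fog] = [17, 12]
r8 m[φ0→ice] = [9, 6]
r8 m[φ1→fog] = [0, 5]
r8 m[φ1→snow] = [21, 17]
r8 m[φ2→slip] = [8, 9]
r8 m[φ2→ice] = [15, 11]
r8 m[φ3→snow] = [1, 0]
r8 m[φ4→slip] = [9, 6]
r8 m[φ5→ice] = [3, 0]
r8 m[φ6→slip] = [0, 9]
r8 m[fog→φ0] = [0, 5]
r8 m[fog→φ1] = [17, 12]
r8 m[slip→φ2] = [9, 15]
r8 m[slip→φ4] = [8, 18]
r8 m[slip→φ6] = [17, 15]
r8 m[ice→φ0] = [18, 11]
r8 m[ice→φ2] = [12, 6]
r8 m[ice→φ5] = [24, 17]
r8 m[snow→φ1] = [1, 0]
r8 m[snow→φ3] = [21, 17]
r9 m[φ0→fog] = [17, 12]
r9 m[φ0→ice] = [9, 6]
r9 m[φ1→fog] = [0, 5]
r9 m[φ1→snow] = [21, 17]
r9 m[φ2→slip] = [8, 9]
r9 m[φ2→ice] = [15, 11]
r9 m[φ3→snow] = [1, 0]
r9 m[φ4→slip] = [9, 6]
r9 m[φ5→ice] = [3, 0]
r9 m[φ6→slip] = [0, 9]
r9 m[fog→φ0] = [0, 5]
r9 m[fog→φ1] = [17, 12]
r9 m[slip→φ2] = [9, 15]
r9 m[slip→φ4] = [8, 18]
r9 m[slip→φ6] = [17, 15]
r9 m[ice→φ0] = [18, 11]
r9 m[ice→φ2] = [12, 6]
r9 m[ice→φ5] = [24, 17]
r9 m[snow→φ1] = [1, 0]
r9 m[snow→φ3] = [21, 17]
fixed point reached at round 9
b[slip] = ⊗ incoming = [17, 24]

b[slip] = [17, 24]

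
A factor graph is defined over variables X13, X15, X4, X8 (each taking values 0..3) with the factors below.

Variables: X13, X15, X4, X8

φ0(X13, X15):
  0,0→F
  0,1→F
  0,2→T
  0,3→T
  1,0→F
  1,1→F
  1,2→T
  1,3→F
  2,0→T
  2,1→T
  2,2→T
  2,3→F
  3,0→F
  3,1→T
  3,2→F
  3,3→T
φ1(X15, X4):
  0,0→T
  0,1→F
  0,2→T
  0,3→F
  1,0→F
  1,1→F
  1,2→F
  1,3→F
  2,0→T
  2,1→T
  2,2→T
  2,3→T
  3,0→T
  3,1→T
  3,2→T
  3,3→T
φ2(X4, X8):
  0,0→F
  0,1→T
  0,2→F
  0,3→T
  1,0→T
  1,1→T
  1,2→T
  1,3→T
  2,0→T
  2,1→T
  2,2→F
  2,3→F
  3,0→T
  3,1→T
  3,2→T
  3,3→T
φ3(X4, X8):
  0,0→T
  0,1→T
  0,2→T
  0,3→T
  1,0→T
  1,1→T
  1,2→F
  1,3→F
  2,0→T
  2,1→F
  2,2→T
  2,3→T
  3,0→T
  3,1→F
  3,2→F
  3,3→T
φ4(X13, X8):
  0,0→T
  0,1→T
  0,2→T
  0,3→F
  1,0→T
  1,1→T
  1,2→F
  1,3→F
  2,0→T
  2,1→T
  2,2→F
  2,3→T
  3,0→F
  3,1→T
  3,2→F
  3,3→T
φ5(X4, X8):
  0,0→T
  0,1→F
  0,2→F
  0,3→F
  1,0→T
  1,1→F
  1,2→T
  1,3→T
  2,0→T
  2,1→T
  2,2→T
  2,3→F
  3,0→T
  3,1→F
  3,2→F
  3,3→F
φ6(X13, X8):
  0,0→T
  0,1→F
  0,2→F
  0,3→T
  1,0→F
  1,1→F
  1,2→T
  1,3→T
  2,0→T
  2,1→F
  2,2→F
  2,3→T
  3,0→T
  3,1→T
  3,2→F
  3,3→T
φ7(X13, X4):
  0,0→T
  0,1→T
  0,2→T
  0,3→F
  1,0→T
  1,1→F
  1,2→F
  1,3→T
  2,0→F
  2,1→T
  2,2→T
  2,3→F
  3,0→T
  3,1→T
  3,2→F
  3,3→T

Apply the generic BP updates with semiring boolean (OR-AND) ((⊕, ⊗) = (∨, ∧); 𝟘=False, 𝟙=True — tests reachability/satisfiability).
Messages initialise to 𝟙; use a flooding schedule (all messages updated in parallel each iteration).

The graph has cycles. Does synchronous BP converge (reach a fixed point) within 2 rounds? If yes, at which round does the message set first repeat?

NOT CONVERGED within 2 rounds

init: all messages = 𝟙 over 4 values
r1 m[φ0→X13] = [T, T, T, T]
r1 m[φ0→X15] = [T, T, T, T]
r1 m[φ1→X15] = [T, F, T, T]
r1 m[φ1→X4] = [T, T, T, T]
r1 m[φ2→X4] = [T, T, T, T]
r1 m[φ2→X8] = [T, T, T, T]
r1 m[φ3→X4] = [T, T, T, T]
r1 m[φ3→X8] = [T, T, T, T]
r1 m[φ4→X13] = [T, T, T, T]
r1 m[φ4→X8] = [T, T, T, T]
r1 m[φ5→X4] = [T, T, T, T]
r1 m[φ5→X8] = [T, T, T, T]
r1 m[φ6→X13] = [T, T, T, T]
r1 m[φ6→X8] = [T, T, T, T]
r1 m[φ7→X13] = [T, T, T, T]
r1 m[φ7→X4] = [T, T, T, T]
r1 m[X13→φ0] = [T, T, T, T]
r1 m[X13→φ4] = [T, T, T, T]
r1 m[X13→φ6] = [T, T, T, T]
r1 m[X13→φ7] = [T, T, T, T]
r1 m[X15→φ0] = [T, T, T, T]
r1 m[X15→φ1] = [T, T, T, T]
r1 m[X4→φ1] = [T, T, T, T]
r1 m[X4→φ2] = [T, T, T, T]
r1 m[X4→φ3] = [T, T, T, T]
r1 m[X4→φ5] = [T, T, T, T]
r1 m[X4→φ7] = [T, T, T, T]
r1 m[X8→φ2] = [T, T, T, T]
r1 m[X8→φ3] = [T, T, T, T]
r1 m[X8→φ4] = [T, T, T, T]
r1 m[X8→φ5] = [T, T, T, T]
r1 m[X8→φ6] = [T, T, T, T]
r2 m[φ0→X13] = [T, T, T, T]
r2 m[φ0→X15] = [T, T, T, T]
r2 m[φ1→X15] = [T, F, T, T]
r2 m[φ1→X4] = [T, T, T, T]
r2 m[φ2→X4] = [T, T, T, T]
r2 m[φ2→X8] = [T, T, T, T]
r2 m[φ3→X4] = [T, T, T, T]
r2 m[φ3→X8] = [T, T, T, T]
r2 m[φ4→X13] = [T, T, T, T]
r2 m[φ4→X8] = [T, T, T, T]
r2 m[φ5→X4] = [T, T, T, T]
r2 m[φ5→X8] = [T, T, T, T]
r2 m[φ6→X13] = [T, T, T, T]
r2 m[φ6→X8] = [T, T, T, T]
r2 m[φ7→X13] = [T, T, T, T]
r2 m[φ7→X4] = [T, T, T, T]
r2 m[X13→φ0] = [T, T, T, T]
r2 m[X13→φ4] = [T, T, T, T]
r2 m[X13→φ6] = [T, T, T, T]
r2 m[X13→φ7] = [T, T, T, T]
r2 m[X15→φ0] = [T, F, T, T]
r2 m[X15→φ1] = [T, T, T, T]
r2 m[X4→φ1] = [T, T, T, T]
r2 m[X4→φ2] = [T, T, T, T]
r2 m[X4→φ3] = [T, T, T, T]
r2 m[X4→φ5] = [T, T, T, T]
r2 m[X4→φ7] = [T, T, T, T]
r2 m[X8→φ2] = [T, T, T, T]
r2 m[X8→φ3] = [T, T, T, T]
r2 m[X8→φ4] = [T, T, T, T]
r2 m[X8→φ5] = [T, T, T, T]
r2 m[X8→φ6] = [T, T, T, T]
no fixed point within 2 rounds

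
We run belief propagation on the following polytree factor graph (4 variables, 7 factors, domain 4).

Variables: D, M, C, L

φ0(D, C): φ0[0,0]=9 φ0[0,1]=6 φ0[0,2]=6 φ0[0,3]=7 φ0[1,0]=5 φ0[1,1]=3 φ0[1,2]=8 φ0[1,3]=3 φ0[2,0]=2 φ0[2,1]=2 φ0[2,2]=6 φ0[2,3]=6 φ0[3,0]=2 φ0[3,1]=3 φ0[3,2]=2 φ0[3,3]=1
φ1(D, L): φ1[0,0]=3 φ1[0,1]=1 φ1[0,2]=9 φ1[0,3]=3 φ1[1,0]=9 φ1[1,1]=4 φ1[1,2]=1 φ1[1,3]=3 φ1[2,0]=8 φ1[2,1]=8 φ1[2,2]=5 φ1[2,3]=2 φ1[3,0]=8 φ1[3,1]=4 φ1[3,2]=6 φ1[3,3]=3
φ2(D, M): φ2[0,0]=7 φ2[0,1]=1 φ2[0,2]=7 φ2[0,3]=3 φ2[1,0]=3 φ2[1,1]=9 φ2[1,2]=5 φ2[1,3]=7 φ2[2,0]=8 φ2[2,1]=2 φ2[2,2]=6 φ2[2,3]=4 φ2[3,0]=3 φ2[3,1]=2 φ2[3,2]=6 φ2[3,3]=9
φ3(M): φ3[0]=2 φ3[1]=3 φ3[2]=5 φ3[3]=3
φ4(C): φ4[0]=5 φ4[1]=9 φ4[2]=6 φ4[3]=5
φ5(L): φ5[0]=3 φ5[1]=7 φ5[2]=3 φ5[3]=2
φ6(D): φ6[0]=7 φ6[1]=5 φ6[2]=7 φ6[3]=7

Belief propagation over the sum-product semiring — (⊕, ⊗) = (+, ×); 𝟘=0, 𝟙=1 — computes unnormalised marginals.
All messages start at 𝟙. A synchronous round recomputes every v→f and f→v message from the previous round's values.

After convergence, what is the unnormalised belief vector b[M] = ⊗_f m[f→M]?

init: all messages = 𝟙 over 4 values
r1 m[φ0→D] = [28, 19, 16, 8]
r1 m[φ0→C] = [18, 14, 22, 17]
r1 m[φ1→D] = [16, 17, 23, 21]
r1 m[φ1→L] = [28, 17, 21, 11]
r1 m[φ2→D] = [18, 24, 20, 20]
r1 m[φ2→M] = [21, 14, 24, 23]
r1 m[φ3→M] = [2, 3, 5, 3]
r1 m[φ4→C] = [5, 9, 6, 5]
r1 m[φ5→L] = [3, 7, 3, 2]
r1 m[φ6→D] = [7, 5, 7, 7]
r1 m[D→φ0] = [1, 1, 1, 1]
r1 m[D→φ1] = [1, 1, 1, 1]
r1 m[D→φ2] = [1, 1, 1, 1]
r1 m[D→φ6] = [1, 1, 1, 1]
r1 m[M→φ2] = [1, 1, 1, 1]
r1 m[M→φ3] = [1, 1, 1, 1]
r1 m[C→φ0] = [1, 1, 1, 1]
r1 m[C→φ4] = [1, 1, 1, 1]
r1 m[L→φ1] = [1, 1, 1, 1]
r1 m[L→φ5] = [1, 1, 1, 1]
r2 m[φ0→D] = [28, 19, 16, 8]
r2 m[φ0→C] = [18, 14, 22, 17]
r2 m[φ1→D] = [16, 17, 23, 21]
r2 m[φ1→L] = [28, 17, 21, 11]
r2 m[φ2→D] = [18, 24, 20, 20]
r2 m[φ2→M] = [21, 14, 24, 23]
r2 m[φ3→M] = [2, 3, 5, 3]
r2 m[φ4→C] = [5, 9, 6, 5]
r2 m[φ5→L] = [3, 7, 3, 2]
r2 m[φ6→D] = [7, 5, 7, 7]
r2 m[D→φ0] = [2016, 2040, 3220, 2940]
r2 m[D→φ1] = [3528, 2280, 2240, 1120]
r2 m[D→φ2] = [3136, 1615, 2576, 1176]
r2 m[D→φ6] = [8064, 7752, 7360, 3360]
r2 m[M→φ2] = [2, 3, 5, 3]
r2 m[M→φ3] = [21, 14, 24, 23]
r2 m[C→φ0] = [5, 9, 6, 5]
r2 m[C→φ4] = [18, 14, 22, 17]
r2 m[L→φ1] = [3, 7, 3, 2]
r2 m[L→φ5] = [28, 17, 21, 11]
r3 m[φ0→D] = [170, 115, 94, 54]
r3 m[φ0→C] = [40664, 33476, 53616, 42492]
r3 m[φ1→D] = [49, 64, 99, 76]
r3 m[φ1→L] = [57984, 35048, 51952, 25264]
r3 m[φ2→D] = [61, 79, 64, 69]
r3 m[φ2→M] = [50933, 25175, 52539, 41601]
r3 m[φ3→M] = [2, 3, 5, 3]
r3 m[φ4→C] = [5, 9, 6, 5]
r3 m[φ5→L] = [3, 7, 3, 2]
r3 m[φ6→D] = [7, 5, 7, 7]
r3 m[D→φ0] = [2016, 2040, 3220, 2940]
r3 m[D→φ1] = [3528, 2280, 2240, 1120]
r3 m[D→φ2] = [3136, 1615, 2576, 1176]
r3 m[D→φ6] = [8064, 7752, 7360, 3360]
r3 m[M→φ2] = [2, 3, 5, 3]
r3 m[M→φ3] = [21, 14, 24, 23]
r3 m[C→φ0] = [5, 9, 6, 5]
r3 m[C→φ4] = [18, 14, 22, 17]
r3 m[L→φ1] = [3, 7, 3, 2]
r3 m[L→φ5] = [28, 17, 21, 11]
r4 m[φ0→D] = [170, 115, 94, 54]
r4 m[φ0→C] = [40664, 33476, 53616, 42492]
r4 m[φ1→D] = [49, 64, 99, 76]
r4 m[φ1→L] = [57984, 35048, 51952, 25264]
r4 m[φ2→D] = [61, 79, 64, 69]
r4 m[φ2→M] = [50933, 25175, 52539, 41601]
r4 m[φ3→M] = [2, 3, 5, 3]
r4 m[φ4→C] = [5, 9, 6, 5]
r4 m[φ5→L] = [3, 7, 3, 2]
r4 m[φ6→D] = [7, 5, 7, 7]
r4 m[D→φ0] = [20923, 25280, 44352, 36708]
r4 m[D→φ1] = [72590, 45425, 42112, 26082]
r4 m[D→φ2] = [58310, 36800, 65142, 28728]
r4 m[D→φ6] = [508130, 581440, 595584, 283176]
r4 m[M→φ2] = [2, 3, 5, 3]
r4 m[M→φ3] = [50933, 25175, 52539, 41601]
r4 m[C→φ0] = [5, 9, 6, 5]
r4 m[C→φ4] = [40664, 33476, 53616, 42492]
r4 m[L→φ1] = [3, 7, 3, 2]
r4 m[L→φ5] = [57984, 35048, 51952, 25264]
r5 m[φ0→D] = [170, 115, 94, 54]
r5 m[φ0→C] = [476827, 400206, 667306, 525121]
r5 m[φ1→D] = [49, 64, 99, 76]
r5 m[φ1→L] = [1172147, 695514, 1065787, 516515]
r5 m[φ2→D] = [61, 79, 64, 69]
r5 m[φ2→M] = [1125890, 577250, 1155390, 951650]
r5 m[φ3→M] = [2, 3, 5, 3]
r5 m[φ4→C] = [5, 9, 6, 5]
r5 m[φ5→L] = [3, 7, 3, 2]
r5 m[φ6→D] = [7, 5, 7, 7]
r5 m[D→φ0] = [20923, 25280, 44352, 36708]
r5 m[D→φ1] = [72590, 45425, 42112, 26082]
r5 m[D→φ2] = [58310, 36800, 65142, 28728]
r5 m[D→φ6] = [508130, 581440, 595584, 283176]
r5 m[M→φ2] = [2, 3, 5, 3]
r5 m[M→φ3] = [50933, 25175, 52539, 41601]
r5 m[C→φ0] = [5, 9, 6, 5]
r5 m[C→φ4] = [40664, 33476, 53616, 42492]
r5 m[L→φ1] = [3, 7, 3, 2]
r5 m[L→φ5] = [57984, 35048, 51952, 25264]
r6 m[φ0→D] = [170, 115, 94, 54]
r6 m[φ0→C] = [476827, 400206, 667306, 525121]
r6 m[φ1→D] = [49, 64, 99, 76]
r6 m[φ1→L] = [1172147, 695514, 1065787, 516515]
r6 m[φ2→D] = [61, 79, 64, 69]
r6 m[φ2→M] = [1125890, 577250, 1155390, 951650]
r6 m[φ3→M] = [2, 3, 5, 3]
r6 m[φ4→C] = [5, 9, 6, 5]
r6 m[φ5→L] = [3, 7, 3, 2]
r6 m[φ6→D] = [7, 5, 7, 7]
r6 m[D→φ0] = [20923, 25280, 44352, 36708]
r6 m[D→φ1] = [72590, 45425, 42112, 26082]
r6 m[D→φ2] = [58310, 36800, 65142, 28728]
r6 m[D→φ6] = [508130, 581440, 595584, 283176]
r6 m[M→φ2] = [2, 3, 5, 3]
r6 m[M→φ3] = [1125890, 577250, 1155390, 951650]
r6 m[C→φ0] = [5, 9, 6, 5]
r6 m[C→φ4] = [476827, 400206, 667306, 525121]
r6 m[L→φ1] = [3, 7, 3, 2]
r6 m[L→φ5] = [1172147, 695514, 1065787, 516515]
r7 m[φ0→D] = [170, 115, 94, 54]
r7 m[φ0→C] = [476827, 400206, 667306, 525121]
r7 m[φ1→D] = [49, 64, 99, 76]
r7 m[φ1→L] = [1172147, 695514, 1065787, 516515]
r7 m[φ2→D] = [61, 79, 64, 69]
r7 m[φ2→M] = [1125890, 577250, 1155390, 951650]
r7 m[φ3→M] = [2, 3, 5, 3]
r7 m[φ4→C] = [5, 9, 6, 5]
r7 m[φ5→L] = [3, 7, 3, 2]
r7 m[φ6→D] = [7, 5, 7, 7]
r7 m[D→φ0] = [20923, 25280, 44352, 36708]
r7 m[D→φ1] = [72590, 45425, 42112, 26082]
r7 m[D→φ2] = [58310, 36800, 65142, 28728]
r7 m[D→φ6] = [508130, 581440, 595584, 283176]
r7 m[M→φ2] = [2, 3, 5, 3]
r7 m[M→φ3] = [1125890, 577250, 1155390, 951650]
r7 m[C→φ0] = [5, 9, 6, 5]
r7 m[C→φ4] = [476827, 400206, 667306, 525121]
r7 m[L→φ1] = [3, 7, 3, 2]
r7 m[L→φ5] = [1172147, 695514, 1065787, 516515]
fixed point reached at round 7
b[M] = ⊗ incoming = [2251780, 1731750, 5776950, 2854950]

b[M] = [2251780, 1731750, 5776950, 2854950]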